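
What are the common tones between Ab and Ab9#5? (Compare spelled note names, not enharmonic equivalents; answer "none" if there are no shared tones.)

Ab, C

Ab: Ab C Eb
Ab9#5: Ab C E Gb Bb
Common to both → Ab, C.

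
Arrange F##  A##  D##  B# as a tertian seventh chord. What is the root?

B#

Stacking in thirds gives B# – D## – F## – A##, so B# is the root — B# major seventh.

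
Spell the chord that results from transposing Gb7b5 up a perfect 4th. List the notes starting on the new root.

Cb, Eb, Gbb, Bbb

A perfect 4th up from Gb is Cb, so the new chord is Cb dominant seventh flat five.
root → Cb
3rd (major 3rd) → Eb
5th (diminished 5th) → Gbb
7th (minor 7th) → Bbb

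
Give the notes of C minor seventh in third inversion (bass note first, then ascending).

B♭, C, E♭, G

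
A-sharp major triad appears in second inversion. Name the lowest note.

E♯

A-sharp major triad in root position is A♯–C𝄪–E♯.
Second inversion places the fifth in the bass, which is E♯.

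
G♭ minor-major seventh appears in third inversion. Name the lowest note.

G♭ minor-major seventh in root position is Gb–Bbb–Db–F.
Third inversion places the seventh in the bass, which is F.

F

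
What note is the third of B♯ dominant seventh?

D-double-sharp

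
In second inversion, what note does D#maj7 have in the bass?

A♯

D#maj7 in root position is D♯–F𝄪–A♯–C𝄪.
Second inversion places the fifth in the bass, which is A♯.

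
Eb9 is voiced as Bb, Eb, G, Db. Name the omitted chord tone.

F

Eb9 = Eb, G, Bb, Db, F. The voicing lacks the 9th (major 9th), F.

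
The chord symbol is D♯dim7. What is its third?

F#

D♯dim7 is built on D#; its 3rd is a minor 3rd above the root.
A third above D uses the letter F, and the minor 3rd above D# is F#.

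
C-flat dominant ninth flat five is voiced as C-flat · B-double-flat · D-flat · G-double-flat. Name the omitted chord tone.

The full C-flat dominant ninth flat five chord is C-flat, E-flat, G-double-flat, B-double-flat, D-flat.
Comparing with the voicing, the major 3rd (3rd) — E-flat — is absent.

E-flat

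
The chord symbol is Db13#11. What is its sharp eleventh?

Root of Db13#11 = D♭. The 11th is an augmented 11th: D♭ up an augmented 11th → G.

G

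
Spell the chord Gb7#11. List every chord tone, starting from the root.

Gb7#11 is a dominant seventh sharp eleven built on Gb.
root → Gb
3rd (major 3rd) → Bb
5th (perfect 5th) → Db
7th (minor 7th) → Fb
11th (augmented 11th) → C

Gb, Bb, Db, Fb, C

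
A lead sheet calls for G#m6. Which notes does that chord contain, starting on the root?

Root G#, quality minor sixth:
- root: G#
- minor 3rd: B
- perfect 5th: D#
- major 6th: E#

G#, B, D#, E#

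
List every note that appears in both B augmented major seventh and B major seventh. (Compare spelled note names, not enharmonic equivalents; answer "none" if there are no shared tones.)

B augmented major seventh: B D# F## A#
B major seventh: B D# F# A#
Common to both → B, D#, A#.

B D# A#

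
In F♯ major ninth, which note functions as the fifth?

C-sharp

Root of F♯ major ninth = F-sharp. The 5th is a perfect 5th: F-sharp up a perfect 5th → C-sharp.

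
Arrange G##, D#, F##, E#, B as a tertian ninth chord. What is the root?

Arranged so that each adjacent pair is a third by letter name: E# – G## – B – D# – F##.
The bottom of that stack, E#, is the root (this is E# dominant ninth flat five).

E#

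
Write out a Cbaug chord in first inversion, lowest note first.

Eb  G  Cb

In root position, Cbaug is Cb–Eb–G.
First inversion puts the third (Eb) in the bass.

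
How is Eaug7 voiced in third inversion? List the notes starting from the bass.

Eaug7 = E–G#–B#–D; third inversion → seventh (D) lowest.

D – E – G# – B#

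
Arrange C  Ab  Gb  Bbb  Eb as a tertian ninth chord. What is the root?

Ab

Arranged so that each adjacent pair is a third by letter name: Ab – C – Eb – Gb – Bbb.
The bottom of that stack, Ab, is the root (this is Ab dominant seventh flat nine).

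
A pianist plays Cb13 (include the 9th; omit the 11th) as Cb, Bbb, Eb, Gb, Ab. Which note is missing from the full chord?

The full Cb13 chord is Cb, Eb, Gb, Bbb, Db, Ab.
Comparing with the voicing, the major 9th (9th) — Db — is absent.

Db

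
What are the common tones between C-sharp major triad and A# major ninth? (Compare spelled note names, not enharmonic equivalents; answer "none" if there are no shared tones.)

E-sharp

C-sharp major triad: C-sharp E-sharp G-sharp
A# major ninth: A-sharp C-double-sharp E-sharp G-double-sharp B-sharp
Common to both → E-sharp.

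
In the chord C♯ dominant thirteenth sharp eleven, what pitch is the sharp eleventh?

F-double-sharp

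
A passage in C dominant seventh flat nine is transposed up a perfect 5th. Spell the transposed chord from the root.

C up a perfect 5th → G. New chord: G dominant seventh flat nine.
root → G
3rd (major 3rd) → B
5th (perfect 5th) → D
7th (minor 7th) → F
9th (minor 9th) → Ab

G – B – D – F – Ab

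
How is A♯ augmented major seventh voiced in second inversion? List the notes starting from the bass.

In root position, A♯ augmented major seventh is A-sharp–C-double-sharp–E-double-sharp–G-double-sharp.
Second inversion puts the fifth (E-double-sharp) in the bass.

E-double-sharp, G-double-sharp, A-sharp, C-double-sharp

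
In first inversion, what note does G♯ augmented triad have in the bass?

B♯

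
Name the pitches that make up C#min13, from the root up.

C#, E, G#, B, D#, F#, A#

C#min13: minor thirteenth on C#.
- root: C#
- minor 3rd: E
- perfect 5th: G#
- minor 7th: B
- major 9th: D#
- perfect 11th: F#
- major 13th: A#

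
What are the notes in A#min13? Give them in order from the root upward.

A#  C#  E#  G#  B#  D#  F##

A#min13 is a minor thirteenth built on A#.
A# — root
C# — minor 3rd
E# — perfect 5th
G# — minor 7th
B# — major 9th
D# — perfect 11th
F## — major 13th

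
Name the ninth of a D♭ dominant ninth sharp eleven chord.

E♭

D♭ dominant ninth sharp eleven is built on D♭; its 9th is a major 9th above the root.
A second above D uses the letter E, and the major 9th above D♭ is E♭.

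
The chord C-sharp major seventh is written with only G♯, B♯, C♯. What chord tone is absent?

C-sharp major seventh = C♯, E♯, G♯, B♯. The voicing lacks the 3rd (major 3rd), E♯.

E♯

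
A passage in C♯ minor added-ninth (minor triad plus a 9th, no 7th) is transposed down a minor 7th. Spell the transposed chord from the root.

D-sharp, F-sharp, A-sharp, E-sharp

Transposed root: C-sharp → D-sharp (minor 7th down). So we spell D-sharp minor added-ninth:
D-sharp — root
F-sharp — minor 3rd
A-sharp — perfect 5th
E-sharp — major 9th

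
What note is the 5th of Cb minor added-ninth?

Gb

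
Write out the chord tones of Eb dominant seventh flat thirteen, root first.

Eb  G  Bb  Db  Cb

Root Eb, quality dominant seventh flat thirteen:
Root: Eb
Major 3rd (3rd): G
Perfect 5th (5th): Bb
Minor 7th (7th): Db
Minor 13th (13th): Cb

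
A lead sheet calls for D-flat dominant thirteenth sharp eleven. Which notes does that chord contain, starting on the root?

D-flat dominant thirteenth sharp eleven: dominant thirteenth sharp eleven on D-flat.
Root: D-flat
Major 3rd (3rd): F
Perfect 5th (5th): A-flat
Minor 7th (7th): C-flat
Major 9th (9th): E-flat
Augmented 11th (11th): G
Major 13th (13th): B-flat

D-flat  F  A-flat  C-flat  E-flat  G  B-flat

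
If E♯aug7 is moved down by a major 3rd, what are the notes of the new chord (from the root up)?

C# – E# – G## – B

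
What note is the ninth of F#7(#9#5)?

G##

Root of F#7(#9#5) = F#. The 9th is an augmented 9th: F# up an augmented 9th → G##.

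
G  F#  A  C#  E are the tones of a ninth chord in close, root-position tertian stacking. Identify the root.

Stacking in thirds gives F# – A – C# – E – G, so F# is the root — F# minor seventh flat nine.

F#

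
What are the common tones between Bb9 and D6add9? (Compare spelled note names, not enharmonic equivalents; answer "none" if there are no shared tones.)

D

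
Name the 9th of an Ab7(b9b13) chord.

Root of Ab7(b9b13) = Ab. The 9th is a minor 9th: Ab up a minor 9th → Bbb.

Bbb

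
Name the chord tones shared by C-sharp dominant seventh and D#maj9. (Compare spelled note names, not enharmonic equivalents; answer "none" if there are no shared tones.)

E#

C-sharp dominant seventh: C# E# G# B
D#maj9: D# F## A# C## E#
Common to both → E#.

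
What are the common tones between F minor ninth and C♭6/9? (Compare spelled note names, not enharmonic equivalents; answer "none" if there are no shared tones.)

F minor ninth = F, Ab, C, Eb, G.
C♭6/9 = Cb, Eb, Gb, Ab, Db.
Shared: Ab, Eb.

Ab Eb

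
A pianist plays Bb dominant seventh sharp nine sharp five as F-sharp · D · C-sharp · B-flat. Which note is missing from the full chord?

Bb dominant seventh sharp nine sharp five = B-flat, D, F-sharp, A-flat, C-sharp. The voicing lacks the 7th (minor 7th), A-flat.

A-flat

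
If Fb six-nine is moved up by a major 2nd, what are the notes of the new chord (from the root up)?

F-flat up a major 2nd → G-flat. New chord: G-flat six-nine.
- root: G-flat
- major 3rd: B-flat
- perfect 5th: D-flat
- major 6th: E-flat
- major 9th: A-flat

G-flat  B-flat  D-flat  E-flat  A-flat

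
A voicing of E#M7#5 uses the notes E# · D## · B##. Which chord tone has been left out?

G##

E#M7#5 = E#, G##, B##, D##. The voicing lacks the 3rd (major 3rd), G##.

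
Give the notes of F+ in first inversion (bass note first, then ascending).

A, C#, F

F+ = F–A–C#; first inversion → third (A) lowest.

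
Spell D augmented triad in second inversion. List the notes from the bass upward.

A#, D, F#

D augmented triad = D–F#–A#; second inversion → fifth (A#) lowest.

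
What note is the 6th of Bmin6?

Root of Bmin6 = B. The 6th is a major 6th: B up a major 6th → G#.

G#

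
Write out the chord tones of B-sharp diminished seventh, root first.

B-sharp diminished seventh: diminished seventh on B#.
B# — root
D# — minor 3rd
F# — diminished 5th
A — diminished 7th

B# D# F# A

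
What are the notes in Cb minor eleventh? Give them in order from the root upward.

Cb Ebb Gb Bbb Db Fb

Cb minor eleventh is a minor eleventh built on Cb.
Root: Cb
Minor 3rd (3rd): Ebb
Perfect 5th (5th): Gb
Minor 7th (7th): Bbb
Major 9th (9th): Db
Perfect 11th (11th): Fb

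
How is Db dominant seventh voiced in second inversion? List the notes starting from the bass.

A-flat, C-flat, D-flat, F

In root position, Db dominant seventh is D-flat–F–A-flat–C-flat.
Second inversion puts the fifth (A-flat) in the bass.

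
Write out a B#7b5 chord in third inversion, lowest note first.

B#7b5 = B#–D##–F#–A#; third inversion → seventh (A#) lowest.

A#, B#, D##, F#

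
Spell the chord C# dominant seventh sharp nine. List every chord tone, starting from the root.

C# dominant seventh sharp nine: dominant seventh sharp nine on C#.
Root: C#
Major 3rd (3rd): E#
Perfect 5th (5th): G#
Minor 7th (7th): B
Augmented 9th (9th): D##

C#, E#, G#, B, D##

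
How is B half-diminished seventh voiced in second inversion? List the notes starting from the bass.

In root position, B half-diminished seventh is B–D–F–A.
Second inversion puts the fifth (F) in the bass.

F, A, B, D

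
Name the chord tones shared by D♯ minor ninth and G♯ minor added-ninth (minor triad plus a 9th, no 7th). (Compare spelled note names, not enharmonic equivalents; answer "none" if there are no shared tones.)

D♯ minor ninth: D# F# A# C# E#
G♯ minor added-ninth: G# B D# A#
Common to both → D#, A#.

D#, A#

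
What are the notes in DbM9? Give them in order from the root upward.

Db, F, Ab, C, Eb

DbM9: major ninth on Db.
Root: Db
Major 3rd (3rd): F
Perfect 5th (5th): Ab
Major 7th (7th): C
Major 9th (9th): Eb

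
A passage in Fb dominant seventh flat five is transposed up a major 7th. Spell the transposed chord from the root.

E♭ – G – B𝄫 – D♭

Transposed root: F♭ → E♭ (major 7th up). So we spell E♭ dominant seventh flat five:
- root: E♭
- major 3rd: G
- diminished 5th: B𝄫
- minor 7th: D♭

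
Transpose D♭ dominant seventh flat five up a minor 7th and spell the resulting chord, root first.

Cb, Eb, Gbb, Bbb

Db up a minor 7th → Cb. New chord: Cb dominant seventh flat five.
Root: Cb
Major 3rd (3rd): Eb
Diminished 5th (5th): Gbb
Minor 7th (7th): Bbb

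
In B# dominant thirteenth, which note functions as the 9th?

B# dominant thirteenth is built on B#; its 9th is a major 9th above the root.
A second above B uses the letter C, and the major 9th above B# is C##.

C##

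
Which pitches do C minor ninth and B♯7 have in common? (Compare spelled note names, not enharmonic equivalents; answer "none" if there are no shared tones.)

none

C minor ninth = C, E♭, G, B♭, D.
B♯7 = B♯, D𝄪, F𝄪, A♯.
Shared: none.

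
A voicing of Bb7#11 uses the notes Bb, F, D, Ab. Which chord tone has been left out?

E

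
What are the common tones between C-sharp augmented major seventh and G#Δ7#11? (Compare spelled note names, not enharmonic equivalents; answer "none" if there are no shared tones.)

C-sharp augmented major seventh = C♯, E♯, G𝄪, B♯.
G#Δ7#11 = G♯, B♯, D♯, F𝄪, C𝄪.
Shared: B♯.

B♯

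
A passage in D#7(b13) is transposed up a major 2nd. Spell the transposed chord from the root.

E#  G##  B#  D#  C#

A major 2nd up from D# is E#, so the new chord is E# dominant seventh flat thirteen.
E# — root
G## — major 3rd
B# — perfect 5th
D# — minor 7th
C# — minor 13th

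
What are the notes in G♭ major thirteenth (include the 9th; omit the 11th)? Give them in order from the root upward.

G-flat  B-flat  D-flat  F  A-flat  E-flat

G♭ major thirteenth is a major thirteenth built on G-flat.
G-flat — root
B-flat — major 3rd
D-flat — perfect 5th
F — major 7th
A-flat — major 9th
E-flat — major 13th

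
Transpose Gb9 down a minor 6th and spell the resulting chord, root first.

Bb, D, F, Ab, C

A minor 6th down from Gb is Bb, so the new chord is Bb dominant ninth.
root → Bb
3rd (major 3rd) → D
5th (perfect 5th) → F
7th (minor 7th) → Ab
9th (major 9th) → C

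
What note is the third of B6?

B6 is built on B; its 3rd is a major 3rd above the root.
A third above B uses the letter D, and the major 3rd above B is D#.

D#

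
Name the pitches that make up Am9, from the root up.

Root A, quality minor ninth:
Root: A
Minor 3rd (3rd): C
Perfect 5th (5th): E
Minor 7th (7th): G
Major 9th (9th): B

A C E G B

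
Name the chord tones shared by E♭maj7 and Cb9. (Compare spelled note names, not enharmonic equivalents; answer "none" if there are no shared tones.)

E♭maj7: Eb G Bb D
Cb9: Cb Eb Gb Bbb Db
Common to both → Eb.

Eb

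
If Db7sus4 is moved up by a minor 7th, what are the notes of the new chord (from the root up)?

Db up a minor 7th → Cb. New chord: Cb dominant seventh suspended fourth.
Cb — root
Fb — perfect 4th
Gb — perfect 5th
Bbb — minor 7th

Cb  Fb  Gb  Bbb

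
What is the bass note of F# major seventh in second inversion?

C#

F# major seventh in root position is F#–A#–C#–E#.
Second inversion places the fifth in the bass, which is C#.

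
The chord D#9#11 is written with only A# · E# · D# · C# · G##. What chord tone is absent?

D#9#11 = D#, F##, A#, C#, E#, G##. The voicing lacks the 3rd (major 3rd), F##.

F##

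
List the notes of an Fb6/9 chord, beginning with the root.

Fb, Ab, Cb, Db, Gb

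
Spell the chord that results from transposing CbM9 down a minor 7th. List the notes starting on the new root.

A minor 7th down from Cb is Db, so the new chord is Db major ninth.
Root: Db
Major 3rd (3rd): F
Perfect 5th (5th): Ab
Major 7th (7th): C
Major 9th (9th): Eb

Db – F – Ab – C – Eb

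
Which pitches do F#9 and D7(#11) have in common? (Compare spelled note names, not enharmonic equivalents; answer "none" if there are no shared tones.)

F#9: F♯ A♯ C♯ E G♯
D7(#11): D F♯ A C G♯
Common to both → F♯, G♯.

F♯ – G♯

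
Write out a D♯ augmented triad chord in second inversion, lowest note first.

D♯ augmented triad = D-sharp–F-double-sharp–A-double-sharp; second inversion → fifth (A-double-sharp) lowest.

A-double-sharp, D-sharp, F-double-sharp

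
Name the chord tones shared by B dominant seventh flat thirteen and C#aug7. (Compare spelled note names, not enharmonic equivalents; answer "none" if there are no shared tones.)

B

B dominant seventh flat thirteen: B D# F# A G
C#aug7: C# E# G## B
Common to both → B.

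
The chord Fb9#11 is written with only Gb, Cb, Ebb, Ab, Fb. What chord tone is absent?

Bb

Fb9#11 = Fb, Ab, Cb, Ebb, Gb, Bb. The voicing lacks the 11th (augmented 11th), Bb.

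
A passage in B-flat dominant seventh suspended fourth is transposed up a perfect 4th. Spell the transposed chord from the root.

Transposed root: Bb → Eb (perfect 4th up). So we spell Eb dominant seventh suspended fourth:
- root: Eb
- perfect 4th: Ab
- perfect 5th: Bb
- minor 7th: Db

Eb – Ab – Bb – Db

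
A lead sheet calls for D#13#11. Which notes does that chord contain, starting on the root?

D#13#11 is a dominant thirteenth sharp eleven built on D♯.
- root: D♯
- major 3rd: F𝄪
- perfect 5th: A♯
- minor 7th: C♯
- major 9th: E♯
- augmented 11th: G𝄪
- major 13th: B♯

D♯ F𝄪 A♯ C♯ E♯ G𝄪 B♯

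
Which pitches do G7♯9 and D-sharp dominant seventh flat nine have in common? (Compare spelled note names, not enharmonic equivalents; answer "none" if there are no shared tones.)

A#

G7♯9 = G, B, D, F, A#.
D-sharp dominant seventh flat nine = D#, F##, A#, C#, E.
Shared: A#.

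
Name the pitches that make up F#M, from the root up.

F♯, A♯, C♯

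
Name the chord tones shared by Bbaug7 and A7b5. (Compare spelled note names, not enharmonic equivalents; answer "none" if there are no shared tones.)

none

Bbaug7: Bb D F# Ab
A7b5: A C# Eb G
Common to both → none.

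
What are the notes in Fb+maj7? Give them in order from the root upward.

Fb+maj7: augmented major seventh on F♭.
- root: F♭
- major 3rd: A♭
- augmented 5th: C
- major 7th: E♭

F♭  A♭  C  E♭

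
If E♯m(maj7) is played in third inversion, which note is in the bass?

D𝄪

E♯m(maj7) in root position is E♯–G♯–B♯–D𝄪.
Third inversion places the seventh in the bass, which is D𝄪.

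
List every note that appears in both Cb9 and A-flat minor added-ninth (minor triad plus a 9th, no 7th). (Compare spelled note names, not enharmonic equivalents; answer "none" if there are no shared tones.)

C♭, E♭

Cb9: C♭ E♭ G♭ B𝄫 D♭
A-flat minor added-ninth: A♭ C♭ E♭ B♭
Common to both → C♭, E♭.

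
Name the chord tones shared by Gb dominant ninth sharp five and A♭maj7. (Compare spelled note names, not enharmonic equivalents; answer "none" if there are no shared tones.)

Gb dominant ninth sharp five: G♭ B♭ D F♭ A♭
A♭maj7: A♭ C E♭ G
Common to both → A♭.

A♭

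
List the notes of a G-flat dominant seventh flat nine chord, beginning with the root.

Gb Bb Db Fb Abb

G-flat dominant seventh flat nine: dominant seventh flat nine on Gb.
root → Gb
3rd (major 3rd) → Bb
5th (perfect 5th) → Db
7th (minor 7th) → Fb
9th (minor 9th) → Abb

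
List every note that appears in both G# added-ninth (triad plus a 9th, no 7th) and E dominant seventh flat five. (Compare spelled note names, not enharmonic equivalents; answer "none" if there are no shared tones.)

G# added-ninth: G-sharp B-sharp D-sharp A-sharp
E dominant seventh flat five: E G-sharp B-flat D
Common to both → G-sharp.

G-sharp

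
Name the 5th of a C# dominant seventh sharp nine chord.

G#

C# dominant seventh sharp nine is built on C#; its 5th is a perfect 5th above the root.
A fifth above C uses the letter G, and the perfect 5th above C# is G#.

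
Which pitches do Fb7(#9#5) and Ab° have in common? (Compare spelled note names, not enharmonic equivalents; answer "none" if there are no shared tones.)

Fb7(#9#5): Fb Ab C Ebb G
Ab°: Ab Cb Ebb
Common to both → Ab, Ebb.

Ab, Ebb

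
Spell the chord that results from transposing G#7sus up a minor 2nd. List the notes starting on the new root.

A minor 2nd up from G# is A, so the new chord is A dominant seventh suspended fourth.
A — root
D — perfect 4th
E — perfect 5th
G — minor 7th

A, D, E, G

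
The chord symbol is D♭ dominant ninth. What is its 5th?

Ab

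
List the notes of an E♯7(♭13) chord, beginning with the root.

E♯7(♭13): dominant seventh flat thirteen on E#.
root → E#
3rd (major 3rd) → G##
5th (perfect 5th) → B#
7th (minor 7th) → D#
13th (minor 13th) → C#

E#  G##  B#  D#  C#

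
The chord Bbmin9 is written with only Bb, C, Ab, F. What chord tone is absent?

The full Bbmin9 chord is Bb, Db, F, Ab, C.
Comparing with the voicing, the minor 3rd (3rd) — Db — is absent.

Db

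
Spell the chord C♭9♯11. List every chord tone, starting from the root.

C♭9♯11: dominant ninth sharp eleven on C♭.
C♭ — root
E♭ — major 3rd
G♭ — perfect 5th
B𝄫 — minor 7th
D♭ — major 9th
F — augmented 11th

C♭  E♭  G♭  B𝄫  D♭  F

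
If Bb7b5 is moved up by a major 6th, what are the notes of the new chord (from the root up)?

G, B, D♭, F

B♭ up a major 6th → G. New chord: G dominant seventh flat five.
G — root
B — major 3rd
D♭ — diminished 5th
F — minor 7th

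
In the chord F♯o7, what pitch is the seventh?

Eb

F♯o7 is built on F#; its 7th is a diminished 7th above the root.
A seventh above F uses the letter E, and the diminished 7th above F# is Eb.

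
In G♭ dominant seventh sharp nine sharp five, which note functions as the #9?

A

Root of G♭ dominant seventh sharp nine sharp five = G-flat. The 9th is an augmented 9th: G-flat up an augmented 9th → A.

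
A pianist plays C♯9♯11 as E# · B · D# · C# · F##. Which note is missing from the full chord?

The full C♯9♯11 chord is C#, E#, G#, B, D#, F##.
Comparing with the voicing, the perfect 5th (5th) — G# — is absent.

G#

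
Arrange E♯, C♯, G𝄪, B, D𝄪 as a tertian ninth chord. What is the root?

Arranged so that each adjacent pair is a third by letter name: C♯ – E♯ – G𝄪 – B – D𝄪.
The bottom of that stack, C♯, is the root (this is C♯ dominant seventh sharp nine sharp five).

C♯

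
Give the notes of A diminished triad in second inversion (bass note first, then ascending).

Eb, A, C

A diminished triad = A–C–Eb; second inversion → fifth (Eb) lowest.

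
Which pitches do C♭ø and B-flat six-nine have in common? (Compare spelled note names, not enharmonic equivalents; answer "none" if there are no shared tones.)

none

C♭ø: Cb Ebb Gbb Bbb
B-flat six-nine: Bb D F G C
Common to both → none.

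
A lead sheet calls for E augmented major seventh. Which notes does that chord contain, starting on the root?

E  G-sharp  B-sharp  D-sharp

Root E, quality augmented major seventh:
Root: E
Major 3rd (3rd): G-sharp
Augmented 5th (5th): B-sharp
Major 7th (7th): D-sharp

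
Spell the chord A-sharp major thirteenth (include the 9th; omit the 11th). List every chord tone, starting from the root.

A#  C##  E#  G##  B#  F##

A-sharp major thirteenth: major thirteenth on A#.
- root: A#
- major 3rd: C##
- perfect 5th: E#
- major 7th: G##
- major 9th: B#
- major 13th: F##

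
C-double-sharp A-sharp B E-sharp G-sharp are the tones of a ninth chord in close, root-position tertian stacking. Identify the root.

Stacking in thirds gives A-sharp – C-double-sharp – E-sharp – G-sharp – B, so A-sharp is the root — A-sharp dominant seventh flat nine.

A-sharp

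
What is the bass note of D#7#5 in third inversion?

C#

D#7#5 in root position is D#–F##–A##–C#.
Third inversion places the seventh in the bass, which is C#.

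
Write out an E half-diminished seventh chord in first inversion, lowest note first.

In root position, E half-diminished seventh is E–G–B♭–D.
First inversion puts the third (G) in the bass.

G – B♭ – D – E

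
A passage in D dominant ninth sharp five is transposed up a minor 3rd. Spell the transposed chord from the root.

A minor 3rd up from D is F, so the new chord is F dominant ninth sharp five.
root → F
3rd (major 3rd) → A
5th (augmented 5th) → C-sharp
7th (minor 7th) → E-flat
9th (major 9th) → G

F A C-sharp E-flat G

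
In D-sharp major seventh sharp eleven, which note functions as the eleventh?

G-double-sharp

D-sharp major seventh sharp eleven is built on D-sharp; its 11th is an augmented 11th above the root.
A fourth above D uses the letter G, and the augmented 11th above D-sharp is G-double-sharp.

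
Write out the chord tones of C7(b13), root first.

Root C, quality dominant seventh flat thirteen:
- root: C
- major 3rd: E
- perfect 5th: G
- minor 7th: Bb
- minor 13th: Ab

C, E, G, Bb, Ab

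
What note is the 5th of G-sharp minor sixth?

Root of G-sharp minor sixth = G-sharp. The 5th is a perfect 5th: G-sharp up a perfect 5th → D-sharp.

D-sharp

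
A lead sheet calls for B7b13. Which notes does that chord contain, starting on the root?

B7b13: dominant seventh flat thirteen on B.
- root: B
- major 3rd: D#
- perfect 5th: F#
- minor 7th: A
- minor 13th: G

B  D#  F#  A  G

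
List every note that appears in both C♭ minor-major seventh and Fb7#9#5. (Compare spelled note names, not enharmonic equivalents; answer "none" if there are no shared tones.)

Ebb

C♭ minor-major seventh = Cb, Ebb, Gb, Bb.
Fb7#9#5 = Fb, Ab, C, Ebb, G.
Shared: Ebb.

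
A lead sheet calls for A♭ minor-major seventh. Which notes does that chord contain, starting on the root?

A-flat – C-flat – E-flat – G

A♭ minor-major seventh is a minor-major seventh built on A-flat.
A-flat — root
C-flat — minor 3rd
E-flat — perfect 5th
G — major 7th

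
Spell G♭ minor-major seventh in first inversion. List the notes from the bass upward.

In root position, G♭ minor-major seventh is G-flat–B-double-flat–D-flat–F.
First inversion puts the third (B-double-flat) in the bass.

B-double-flat  D-flat  F  G-flat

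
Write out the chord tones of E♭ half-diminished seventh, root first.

E♭, G♭, B𝄫, D♭

E♭ half-diminished seventh is a half-diminished seventh built on E♭.
root → E♭
3rd (minor 3rd) → G♭
5th (diminished 5th) → B𝄫
7th (minor 7th) → D♭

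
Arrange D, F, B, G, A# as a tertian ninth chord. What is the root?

G

Arranged so that each adjacent pair is a third by letter name: G – B – D – F – A#.
The bottom of that stack, G, is the root (this is G dominant seventh sharp nine).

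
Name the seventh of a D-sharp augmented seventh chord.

C-sharp

D-sharp augmented seventh is built on D-sharp; its 7th is a minor 7th above the root.
A seventh above D uses the letter C, and the minor 7th above D-sharp is C-sharp.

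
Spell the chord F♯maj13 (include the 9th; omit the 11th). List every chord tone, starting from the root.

F#, A#, C#, E#, G#, D#

Root F#, quality major thirteenth:
- root: F#
- major 3rd: A#
- perfect 5th: C#
- major 7th: E#
- major 9th: G#
- major 13th: D#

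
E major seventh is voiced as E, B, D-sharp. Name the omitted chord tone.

G-sharp

The full E major seventh chord is E, G-sharp, B, D-sharp.
Comparing with the voicing, the major 3rd (3rd) — G-sharp — is absent.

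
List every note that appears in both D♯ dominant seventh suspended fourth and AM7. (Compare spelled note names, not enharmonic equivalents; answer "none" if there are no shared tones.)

G#  C#

D♯ dominant seventh suspended fourth = D#, G#, A#, C#.
AM7 = A, C#, E, G#.
Shared: G#, C#.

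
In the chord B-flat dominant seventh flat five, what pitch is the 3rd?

D

B-flat dominant seventh flat five is built on Bb; its 3rd is a major 3rd above the root.
A third above B uses the letter D, and the major 3rd above Bb is D.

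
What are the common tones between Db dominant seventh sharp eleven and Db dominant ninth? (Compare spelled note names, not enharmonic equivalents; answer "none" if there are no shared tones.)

Db dominant seventh sharp eleven = Db, F, Ab, Cb, G.
Db dominant ninth = Db, F, Ab, Cb, Eb.
Shared: Db, F, Ab, Cb.

Db, F, Ab, Cb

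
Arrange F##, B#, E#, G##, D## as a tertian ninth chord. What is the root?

Stacking in thirds gives E# – G## – B# – D## – F##, so E# is the root — E# major ninth.

E#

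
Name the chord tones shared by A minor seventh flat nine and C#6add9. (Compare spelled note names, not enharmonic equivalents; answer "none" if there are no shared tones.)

none

A minor seventh flat nine = A, C, E, G, Bb.
C#6add9 = C#, E#, G#, A#, D#.
Shared: none.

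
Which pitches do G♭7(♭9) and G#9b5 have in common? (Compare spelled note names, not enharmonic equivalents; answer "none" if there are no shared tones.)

none

G♭7(♭9) = Gb, Bb, Db, Fb, Abb.
G#9b5 = G#, B#, D, F#, A#.
Shared: none.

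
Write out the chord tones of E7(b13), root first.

E, G#, B, D, C

Root E, quality dominant seventh flat thirteen:
Root: E
Major 3rd (3rd): G#
Perfect 5th (5th): B
Minor 7th (7th): D
Minor 13th (13th): C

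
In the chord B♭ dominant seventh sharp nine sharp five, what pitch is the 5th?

F#

Root of B♭ dominant seventh sharp nine sharp five = Bb. The 5th is an augmented 5th: Bb up an augmented 5th → F#.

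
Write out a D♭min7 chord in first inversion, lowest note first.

In root position, D♭min7 is D♭–F♭–A♭–C♭.
First inversion puts the third (F♭) in the bass.

F♭, A♭, C♭, D♭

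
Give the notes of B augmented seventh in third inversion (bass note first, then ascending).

In root position, B augmented seventh is B–D-sharp–F-double-sharp–A.
Third inversion puts the seventh (A) in the bass.

A, B, D-sharp, F-double-sharp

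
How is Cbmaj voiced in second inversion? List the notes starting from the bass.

In root position, Cbmaj is C♭–E♭–G♭.
Second inversion puts the fifth (G♭) in the bass.

G♭, C♭, E♭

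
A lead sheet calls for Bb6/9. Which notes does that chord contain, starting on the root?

Bb6/9 is a six-nine built on Bb.
root → Bb
3rd (major 3rd) → D
5th (perfect 5th) → F
6th (major 6th) → G
9th (major 9th) → C

Bb  D  F  G  C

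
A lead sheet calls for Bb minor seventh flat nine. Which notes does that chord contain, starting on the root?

Bb, Db, F, Ab, Cb

Bb minor seventh flat nine: minor seventh flat nine on Bb.
Bb — root
Db — minor 3rd
F — perfect 5th
Ab — minor 7th
Cb — minor 9th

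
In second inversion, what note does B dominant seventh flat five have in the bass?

B dominant seventh flat five in root position is B–D-sharp–F–A.
Second inversion places the fifth in the bass, which is F.

F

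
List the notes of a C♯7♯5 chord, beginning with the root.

C♯7♯5 is an augmented seventh built on C#.
- root: C#
- major 3rd: E#
- augmented 5th: G##
- minor 7th: B

C#, E#, G##, B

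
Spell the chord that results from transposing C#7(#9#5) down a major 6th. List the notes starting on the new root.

C# down a major 6th → E. New chord: E dominant seventh sharp nine sharp five.
E — root
G# — major 3rd
B# — augmented 5th
D — minor 7th
F## — augmented 9th

E, G#, B#, D, F##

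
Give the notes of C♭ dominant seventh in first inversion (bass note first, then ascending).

C♭ dominant seventh = Cb–Eb–Gb–Bbb; first inversion → third (Eb) lowest.

Eb Gb Bbb Cb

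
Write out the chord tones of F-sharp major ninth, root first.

Root F#, quality major ninth:
root → F#
3rd (major 3rd) → A#
5th (perfect 5th) → C#
7th (major 7th) → E#
9th (major 9th) → G#

F#, A#, C#, E#, G#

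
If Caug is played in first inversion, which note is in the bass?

Caug in root position is C–E–G♯.
First inversion places the third in the bass, which is E.

E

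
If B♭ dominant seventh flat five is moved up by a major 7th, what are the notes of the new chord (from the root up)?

A major 7th up from Bb is A, so the new chord is A dominant seventh flat five.
root → A
3rd (major 3rd) → C#
5th (diminished 5th) → Eb
7th (minor 7th) → G

A – C# – Eb – G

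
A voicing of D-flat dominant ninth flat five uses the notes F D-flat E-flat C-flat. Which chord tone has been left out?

The full D-flat dominant ninth flat five chord is D-flat, F, A-double-flat, C-flat, E-flat.
Comparing with the voicing, the diminished 5th (5th) — A-double-flat — is absent.

A-double-flat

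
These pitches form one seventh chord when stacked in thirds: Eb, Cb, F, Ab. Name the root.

Stacking in thirds gives F – Ab – Cb – Eb, so F is the root — F half-diminished seventh.

F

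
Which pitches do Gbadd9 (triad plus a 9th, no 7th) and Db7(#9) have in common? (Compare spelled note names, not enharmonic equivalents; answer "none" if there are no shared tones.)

Db Ab

Gbadd9: Gb Bb Db Ab
Db7(#9): Db F Ab Cb E
Common to both → Db, Ab.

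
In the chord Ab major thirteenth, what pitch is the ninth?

Bb

Ab major thirteenth is built on Ab; its 9th is a major 9th above the root.
A second above A uses the letter B, and the major 9th above Ab is Bb.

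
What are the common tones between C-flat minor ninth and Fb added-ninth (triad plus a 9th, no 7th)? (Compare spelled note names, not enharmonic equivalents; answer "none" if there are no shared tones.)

C-flat minor ninth = C-flat, E-double-flat, G-flat, B-double-flat, D-flat.
Fb added-ninth = F-flat, A-flat, C-flat, G-flat.
Shared: C-flat, G-flat.

C-flat, G-flat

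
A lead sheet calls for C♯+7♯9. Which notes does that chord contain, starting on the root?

C# – E# – G## – B – D##

C♯+7♯9: dominant seventh sharp nine sharp five on C#.
C# — root
E# — major 3rd
G## — augmented 5th
B — minor 7th
D## — augmented 9th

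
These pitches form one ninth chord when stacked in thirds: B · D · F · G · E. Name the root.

E

Arranged so that each adjacent pair is a third by letter name: E – G – B – D – F.
The bottom of that stack, E, is the root (this is E minor seventh flat nine).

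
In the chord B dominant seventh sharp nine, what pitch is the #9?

B dominant seventh sharp nine is built on B; its 9th is an augmented 9th above the root.
A second above B uses the letter C, and the augmented 9th above B is C-double-sharp.

C-double-sharp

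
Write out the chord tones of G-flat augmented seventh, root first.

G-flat augmented seventh is an augmented seventh built on Gb.
- root: Gb
- major 3rd: Bb
- augmented 5th: D
- minor 7th: Fb

Gb, Bb, D, Fb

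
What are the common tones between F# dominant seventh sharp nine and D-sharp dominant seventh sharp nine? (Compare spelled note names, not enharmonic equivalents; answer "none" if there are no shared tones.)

A-sharp – C-sharp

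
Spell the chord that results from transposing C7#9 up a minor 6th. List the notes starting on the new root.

Ab, C, Eb, Gb, B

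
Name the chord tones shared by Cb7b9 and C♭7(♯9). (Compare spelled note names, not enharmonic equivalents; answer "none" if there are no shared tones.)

Cb Eb Gb Bbb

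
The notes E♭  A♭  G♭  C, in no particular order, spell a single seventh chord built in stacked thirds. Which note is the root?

A♭

Arranged so that each adjacent pair is a third by letter name: A♭ – C – E♭ – G♭.
The bottom of that stack, A♭, is the root (this is A♭ dominant seventh).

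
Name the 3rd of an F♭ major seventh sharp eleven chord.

Ab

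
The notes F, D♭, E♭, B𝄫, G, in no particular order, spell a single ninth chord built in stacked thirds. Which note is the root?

E♭

Stacking in thirds gives E♭ – G – B𝄫 – D♭ – F, so E♭ is the root — E♭ dominant ninth flat five.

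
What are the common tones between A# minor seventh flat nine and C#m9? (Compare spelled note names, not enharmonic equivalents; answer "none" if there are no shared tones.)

C# G# B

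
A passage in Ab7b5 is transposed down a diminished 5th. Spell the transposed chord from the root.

A diminished 5th down from Ab is D, so the new chord is D dominant seventh flat five.
Root: D
Major 3rd (3rd): F#
Diminished 5th (5th): Ab
Minor 7th (7th): C

D  F#  Ab  C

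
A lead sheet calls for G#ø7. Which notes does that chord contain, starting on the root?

G#  B  D  F#

G#ø7: half-diminished seventh on G#.
root → G#
3rd (minor 3rd) → B
5th (diminished 5th) → D
7th (minor 7th) → F#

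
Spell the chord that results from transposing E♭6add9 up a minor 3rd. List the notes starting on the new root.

G♭ B♭ D♭ E♭ A♭

A minor 3rd up from E♭ is G♭, so the new chord is G♭ six-nine.
Root: G♭
Major 3rd (3rd): B♭
Perfect 5th (5th): D♭
Major 6th (6th): E♭
Major 9th (9th): A♭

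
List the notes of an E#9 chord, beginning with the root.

E#, G##, B#, D#, F##

Root E#, quality dominant ninth:
root → E#
3rd (major 3rd) → G##
5th (perfect 5th) → B#
7th (minor 7th) → D#
9th (major 9th) → F##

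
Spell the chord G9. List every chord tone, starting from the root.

G, B, D, F, A

Root G, quality dominant ninth:
G — root
B — major 3rd
D — perfect 5th
F — minor 7th
A — major 9th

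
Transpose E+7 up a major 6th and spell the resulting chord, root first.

E up a major 6th → C#. New chord: C# augmented seventh.
root → C#
3rd (major 3rd) → E#
5th (augmented 5th) → G##
7th (minor 7th) → B

C#  E#  G##  B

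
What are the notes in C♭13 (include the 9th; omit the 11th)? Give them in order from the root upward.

C♭  E♭  G♭  B𝄫  D♭  A♭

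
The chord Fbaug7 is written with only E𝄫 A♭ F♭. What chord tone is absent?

C

The full Fbaug7 chord is F♭, A♭, C, E𝄫.
Comparing with the voicing, the augmented 5th (5th) — C — is absent.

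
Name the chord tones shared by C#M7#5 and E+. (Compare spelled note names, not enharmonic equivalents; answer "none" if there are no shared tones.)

C#M7#5 = C#, E#, G##, B#.
E+ = E, G#, B#.
Shared: B#.

B#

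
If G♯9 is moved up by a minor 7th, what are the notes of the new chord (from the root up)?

F#, A#, C#, E, G#

G# up a minor 7th → F#. New chord: F# dominant ninth.
Root: F#
Major 3rd (3rd): A#
Perfect 5th (5th): C#
Minor 7th (7th): E
Major 9th (9th): G#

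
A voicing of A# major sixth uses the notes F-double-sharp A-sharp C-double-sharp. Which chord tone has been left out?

E-sharp

A# major sixth = A-sharp, C-double-sharp, E-sharp, F-double-sharp. The voicing lacks the 5th (perfect 5th), E-sharp.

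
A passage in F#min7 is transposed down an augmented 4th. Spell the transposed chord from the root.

F# down an augmented 4th → C. New chord: C minor seventh.
- root: C
- minor 3rd: Eb
- perfect 5th: G
- minor 7th: Bb

C  Eb  G  Bb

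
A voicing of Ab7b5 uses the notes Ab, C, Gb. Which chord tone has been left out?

Ebb

Ab7b5 = Ab, C, Ebb, Gb. The voicing lacks the 5th (diminished 5th), Ebb.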